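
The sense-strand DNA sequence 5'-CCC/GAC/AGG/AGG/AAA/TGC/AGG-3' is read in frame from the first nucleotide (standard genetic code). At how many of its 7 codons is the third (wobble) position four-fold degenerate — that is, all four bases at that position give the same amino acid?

1

Codon 1 CCC (Pro): third position 4-fold.
Codon 2 GAC (Asp): third position 2-fold.
Codon 3 AGG (Arg): third position 2-fold.
Codon 4 AGG (Arg): third position 2-fold.
Codon 5 AAA (Lys): third position 2-fold.
Codon 6 TGC (Cys): third position 2-fold.
Codon 7 AGG (Arg): third position 2-fold.
Four-fold degenerate third positions: 1.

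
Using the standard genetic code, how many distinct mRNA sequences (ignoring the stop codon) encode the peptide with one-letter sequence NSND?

48

Asn: 2 codons.
Ser: 6 codons.
Asn: 2 codons.
Asp: 2 codons.
2 × 6 × 2 × 2 = 48.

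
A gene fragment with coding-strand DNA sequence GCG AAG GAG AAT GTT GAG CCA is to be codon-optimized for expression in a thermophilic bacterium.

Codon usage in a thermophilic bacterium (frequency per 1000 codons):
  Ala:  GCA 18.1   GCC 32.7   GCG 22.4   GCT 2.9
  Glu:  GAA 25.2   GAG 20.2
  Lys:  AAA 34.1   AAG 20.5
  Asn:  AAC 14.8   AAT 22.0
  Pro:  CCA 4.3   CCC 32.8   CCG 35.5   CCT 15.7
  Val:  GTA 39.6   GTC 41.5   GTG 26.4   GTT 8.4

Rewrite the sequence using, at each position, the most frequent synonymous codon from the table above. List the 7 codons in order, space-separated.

Codon 1 (Ala): best is GCC at 32.7.
Codon 2 (Lys): best is AAA at 34.1.
Codon 3 (Glu): best is GAA at 25.2.
Codon 4 (Asn): best is AAT at 22.0.
Codon 5 (Val): best is GTC at 41.5.
Codon 6 (Glu): best is GAA at 25.2.
Codon 7 (Pro): best is CCG at 35.5.

GCC AAA GAA AAT GTC GAA CCG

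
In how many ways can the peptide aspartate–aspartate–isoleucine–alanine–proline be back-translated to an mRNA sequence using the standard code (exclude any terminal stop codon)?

192

Asp: 2 codons.
Asp: 2 codons.
Ile: 3 codons.
Ala: 4 codons.
Pro: 4 codons.
2 × 2 × 3 × 4 × 4 = 192.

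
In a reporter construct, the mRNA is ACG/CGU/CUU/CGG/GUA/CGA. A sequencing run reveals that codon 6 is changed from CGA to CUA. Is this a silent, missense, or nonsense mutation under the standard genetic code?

missense

Position 17 falls in codon 6: CGA → Arg.
After the substitution the codon is CUA → Leu.
Arg ≠ Leu, so this is a missense mutation.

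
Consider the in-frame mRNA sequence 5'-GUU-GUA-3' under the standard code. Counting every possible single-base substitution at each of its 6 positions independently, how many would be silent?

Codon 1 (GUU, Val): 3 synonymous substitutions.
Codon 2 (GUA, Val): 3 synonymous substitutions.
Total: 3 + 3 = 6.

6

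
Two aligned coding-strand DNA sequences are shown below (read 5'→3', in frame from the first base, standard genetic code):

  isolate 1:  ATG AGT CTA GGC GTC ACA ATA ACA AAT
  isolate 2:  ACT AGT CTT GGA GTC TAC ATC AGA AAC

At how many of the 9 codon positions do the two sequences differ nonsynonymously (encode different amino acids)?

3

Codon 1: ATG Met / ACT Thr — nonsynonymous.
Codon 2: AGT Ser / AGT Ser — identical.
Codon 3: CTA Leu / CTT Leu — synonymous.
Codon 4: GGC Gly / GGA Gly — synonymous.
Codon 5: GTC Val / GTC Val — identical.
Codon 6: ACA Thr / TAC Tyr — nonsynonymous.
Codon 7: ATA Ile / ATC Ile — synonymous.
Codon 8: ACA Thr / AGA Arg — nonsynonymous.
Codon 9: AAT Asn / AAC Asn — synonymous.
Nonsynonymous differences: 3.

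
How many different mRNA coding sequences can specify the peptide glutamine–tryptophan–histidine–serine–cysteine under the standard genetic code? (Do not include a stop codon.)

Gln: 2 codons.
Trp: 1 codon.
His: 2 codons.
Ser: 6 codons.
Cys: 2 codons.
2 × 1 × 2 × 6 × 2 = 48.

48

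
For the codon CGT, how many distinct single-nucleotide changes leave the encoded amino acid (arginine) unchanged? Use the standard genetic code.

Position 1: none → 0 synonymous.
Position 2: none → 0 synonymous.
Position 3: CGC, CGA, CGG → 3 synonymous.
Total: 0 + 0 + 3 = 3.

3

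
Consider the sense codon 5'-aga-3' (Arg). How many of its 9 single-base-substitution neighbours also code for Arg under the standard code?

Position 1: CGA → 1 synonymous.
Position 2: none → 0 synonymous.
Position 3: AGG → 1 synonymous.
Total: 1 + 0 + 1 = 2.

2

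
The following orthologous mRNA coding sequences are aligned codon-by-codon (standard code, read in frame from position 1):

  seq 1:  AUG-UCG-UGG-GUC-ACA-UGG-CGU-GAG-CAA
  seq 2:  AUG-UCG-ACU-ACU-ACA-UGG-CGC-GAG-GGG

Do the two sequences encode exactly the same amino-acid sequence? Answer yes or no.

no

Codon 1: AUG Met / AUG Met — identical.
Codon 2: UCG Ser / UCG Ser — identical.
Codon 3: UGG Trp / ACU Thr — nonsynonymous.
Codon 4: GUC Val / ACU Thr — nonsynonymous.
Codon 5: ACA Thr / ACA Thr — identical.
Codon 6: UGG Trp / UGG Trp — identical.
Codon 7: CGU Arg / CGC Arg — synonymous.
Codon 8: GAG Glu / GAG Glu — identical.
Codon 9: CAA Gln / GGG Gly — nonsynonymous.
Nonsynonymous differences: 3 → different protein.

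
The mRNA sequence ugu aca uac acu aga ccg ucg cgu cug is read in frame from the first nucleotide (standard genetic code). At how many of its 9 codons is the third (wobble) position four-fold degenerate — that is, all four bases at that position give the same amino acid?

Codon 1 UGU (Cys): third position 2-fold.
Codon 2 ACA (Thr): third position 4-fold.
Codon 3 UAC (Tyr): third position 2-fold.
Codon 4 ACU (Thr): third position 4-fold.
Codon 5 AGA (Arg): third position 2-fold.
Codon 6 CCG (Pro): third position 4-fold.
Codon 7 UCG (Ser): third position 4-fold.
Codon 8 CGU (Arg): third position 4-fold.
Codon 9 CUG (Leu): third position 4-fold.
Four-fold degenerate third positions: 6.

6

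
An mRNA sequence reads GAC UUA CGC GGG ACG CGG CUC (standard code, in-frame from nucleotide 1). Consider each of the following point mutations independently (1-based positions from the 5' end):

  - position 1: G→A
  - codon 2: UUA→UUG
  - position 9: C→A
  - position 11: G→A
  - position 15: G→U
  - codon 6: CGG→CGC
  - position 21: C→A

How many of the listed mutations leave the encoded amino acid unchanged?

5

Codon 1: GAC (Asp) → AAC (Asn) — missense.
Codon 2: UUA (Leu) → UUG (Leu) — synonymous.
Codon 3: CGC (Arg) → CGA (Arg) — synonymous.
Codon 4: GGG (Gly) → GAG (Glu) — missense.
Codon 5: ACG (Thr) → ACU (Thr) — synonymous.
Codon 6: CGG (Arg) → CGC (Arg) — synonymous.
Codon 7: CUC (Leu) → CUA (Leu) — synonymous.
Synonymous: 5 of 7.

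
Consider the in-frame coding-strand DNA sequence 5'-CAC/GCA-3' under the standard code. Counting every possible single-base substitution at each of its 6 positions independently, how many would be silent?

4

Codon 1 (CAC, His): 1 synonymous substitution.
Codon 2 (GCA, Ala): 3 synonymous substitutions.
Total: 1 + 3 = 4.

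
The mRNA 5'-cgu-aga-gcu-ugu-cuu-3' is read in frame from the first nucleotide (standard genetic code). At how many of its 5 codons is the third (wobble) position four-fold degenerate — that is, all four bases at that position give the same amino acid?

3

Codon 1 CGU (Arg): third position 4-fold.
Codon 2 AGA (Arg): third position 2-fold.
Codon 3 GCU (Ala): third position 4-fold.
Codon 4 UGU (Cys): third position 2-fold.
Codon 5 CUU (Leu): third position 4-fold.
Four-fold degenerate third positions: 3.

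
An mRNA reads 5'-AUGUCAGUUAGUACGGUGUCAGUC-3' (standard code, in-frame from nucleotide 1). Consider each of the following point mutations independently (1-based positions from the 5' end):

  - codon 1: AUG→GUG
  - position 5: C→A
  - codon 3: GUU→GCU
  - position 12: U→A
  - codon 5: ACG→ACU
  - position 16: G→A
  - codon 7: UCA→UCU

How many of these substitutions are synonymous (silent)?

2

Codon 1: AUG (Met) → GUG (Val) — missense.
Codon 2: UCA (Ser) → UAA (Stop) — nonsense.
Codon 3: GUU (Val) → GCU (Ala) — missense.
Codon 4: AGU (Ser) → AGA (Arg) — missense.
Codon 5: ACG (Thr) → ACU (Thr) — synonymous.
Codon 6: GUG (Val) → AUG (Met) — missense.
Codon 7: UCA (Ser) → UCU (Ser) — synonymous.
Synonymous: 2 of 7.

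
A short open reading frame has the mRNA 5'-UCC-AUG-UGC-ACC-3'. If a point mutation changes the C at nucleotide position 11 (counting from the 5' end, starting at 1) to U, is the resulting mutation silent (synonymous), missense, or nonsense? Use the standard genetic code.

Position 11 falls in codon 4: ACC → Thr.
After the substitution the codon is AUC → Ile.
Thr ≠ Ile, so this is a missense mutation.

missense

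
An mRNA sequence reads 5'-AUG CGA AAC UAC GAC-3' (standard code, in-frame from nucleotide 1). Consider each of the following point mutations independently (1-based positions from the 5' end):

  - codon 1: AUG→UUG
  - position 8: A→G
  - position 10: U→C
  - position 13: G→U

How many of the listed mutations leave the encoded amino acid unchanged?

0

Codon 1: AUG (Met) → UUG (Leu) — missense.
Codon 3: AAC (Asn) → AGC (Ser) — missense.
Codon 4: UAC (Tyr) → CAC (His) — missense.
Codon 5: GAC (Asp) → UAC (Tyr) — missense.
Synonymous: 0 of 4.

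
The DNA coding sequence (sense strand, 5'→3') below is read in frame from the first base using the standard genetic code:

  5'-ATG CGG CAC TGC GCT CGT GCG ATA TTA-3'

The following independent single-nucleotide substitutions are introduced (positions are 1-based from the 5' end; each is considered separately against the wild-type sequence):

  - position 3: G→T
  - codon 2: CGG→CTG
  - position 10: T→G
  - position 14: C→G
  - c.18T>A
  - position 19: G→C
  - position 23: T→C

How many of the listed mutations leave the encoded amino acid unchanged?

1

Codon 1: ATG (Met) → ATT (Ile) — missense.
Codon 2: CGG (Arg) → CTG (Leu) — missense.
Codon 4: TGC (Cys) → GGC (Gly) — missense.
Codon 5: GCT (Ala) → GGT (Gly) — missense.
Codon 6: CGT (Arg) → CGA (Arg) — synonymous.
Codon 7: GCG (Ala) → CCG (Pro) — missense.
Codon 8: ATA (Ile) → ACA (Thr) — missense.
Synonymous: 1 of 7.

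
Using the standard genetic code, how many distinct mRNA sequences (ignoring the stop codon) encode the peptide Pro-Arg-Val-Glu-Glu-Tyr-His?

Pro: 4 codons.
Arg: 6 codons.
Val: 4 codons.
Glu: 2 codons.
Glu: 2 codons.
Tyr: 2 codons.
His: 2 codons.
4 × 6 × 4 × 2 × 2 × 2 × 2 = 1536.

1536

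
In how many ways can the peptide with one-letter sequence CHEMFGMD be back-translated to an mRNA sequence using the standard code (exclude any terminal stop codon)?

Cys: 2 codons.
His: 2 codons.
Glu: 2 codons.
Met: 1 codon.
Phe: 2 codons.
Gly: 4 codons.
Met: 1 codon.
Asp: 2 codons.
2 × 2 × 2 × 1 × 2 × 4 × 1 × 2 = 128.

128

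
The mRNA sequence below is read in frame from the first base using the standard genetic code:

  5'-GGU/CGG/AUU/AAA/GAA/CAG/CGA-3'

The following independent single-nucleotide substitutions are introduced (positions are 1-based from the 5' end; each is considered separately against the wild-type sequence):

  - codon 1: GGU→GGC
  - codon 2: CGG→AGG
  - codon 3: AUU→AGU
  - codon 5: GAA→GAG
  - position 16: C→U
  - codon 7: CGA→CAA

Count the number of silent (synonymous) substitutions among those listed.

Codon 1: GGU (Gly) → GGC (Gly) — synonymous.
Codon 2: CGG (Arg) → AGG (Arg) — synonymous.
Codon 3: AUU (Ile) → AGU (Ser) — missense.
Codon 5: GAA (Glu) → GAG (Glu) — synonymous.
Codon 6: CAG (Gln) → UAG (Stop) — nonsense.
Codon 7: CGA (Arg) → CAA (Gln) — missense.
Synonymous: 3 of 6.

3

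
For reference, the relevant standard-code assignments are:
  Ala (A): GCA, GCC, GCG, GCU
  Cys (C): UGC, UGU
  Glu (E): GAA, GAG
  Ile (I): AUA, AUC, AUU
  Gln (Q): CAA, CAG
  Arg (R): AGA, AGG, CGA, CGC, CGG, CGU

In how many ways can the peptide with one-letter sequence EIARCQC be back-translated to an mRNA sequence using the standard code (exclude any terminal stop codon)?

Glu: 2 codons.
Ile: 3 codons.
Ala: 4 codons.
Arg: 6 codons.
Cys: 2 codons.
Gln: 2 codons.
Cys: 2 codons.
2 × 3 × 4 × 6 × 2 × 2 × 2 = 1152.

1152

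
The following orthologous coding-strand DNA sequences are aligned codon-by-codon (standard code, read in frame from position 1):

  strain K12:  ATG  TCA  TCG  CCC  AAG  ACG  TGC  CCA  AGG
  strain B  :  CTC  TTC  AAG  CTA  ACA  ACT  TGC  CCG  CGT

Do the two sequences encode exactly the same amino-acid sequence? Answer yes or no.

no

Codon 1: ATG Met / CTC Leu — nonsynonymous.
Codon 2: TCA Ser / TTC Phe — nonsynonymous.
Codon 3: TCG Ser / AAG Lys — nonsynonymous.
Codon 4: CCC Pro / CTA Leu — nonsynonymous.
Codon 5: AAG Lys / ACA Thr — nonsynonymous.
Codon 6: ACG Thr / ACT Thr — synonymous.
Codon 7: TGC Cys / TGC Cys — identical.
Codon 8: CCA Pro / CCG Pro — synonymous.
Codon 9: AGG Arg / CGT Arg — synonymous.
Nonsynonymous differences: 5 → different protein.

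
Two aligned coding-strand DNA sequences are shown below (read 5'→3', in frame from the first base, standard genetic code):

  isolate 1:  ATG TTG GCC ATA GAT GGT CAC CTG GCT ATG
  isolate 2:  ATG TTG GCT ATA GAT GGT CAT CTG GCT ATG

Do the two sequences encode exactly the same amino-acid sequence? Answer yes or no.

Codon 1: ATG Met / ATG Met — identical.
Codon 2: TTG Leu / TTG Leu — identical.
Codon 3: GCC Ala / GCT Ala — synonymous.
Codon 4: ATA Ile / ATA Ile — identical.
Codon 5: GAT Asp / GAT Asp — identical.
Codon 6: GGT Gly / GGT Gly — identical.
Codon 7: CAC His / CAT His — synonymous.
Codon 8: CTG Leu / CTG Leu — identical.
Codon 9: GCT Ala / GCT Ala — identical.
Codon 10: ATG Met / ATG Met — identical.
Nonsynonymous differences: 0 → same protein.

yes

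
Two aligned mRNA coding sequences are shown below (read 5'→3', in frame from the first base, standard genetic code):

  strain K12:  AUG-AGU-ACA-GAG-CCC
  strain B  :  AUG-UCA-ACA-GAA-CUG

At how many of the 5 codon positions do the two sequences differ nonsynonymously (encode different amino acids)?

Codon 1: AUG Met / AUG Met — identical.
Codon 2: AGU Ser / UCA Ser — synonymous.
Codon 3: ACA Thr / ACA Thr — identical.
Codon 4: GAG Glu / GAA Glu — synonymous.
Codon 5: CCC Pro / CUG Leu — nonsynonymous.
Nonsynonymous differences: 1.

1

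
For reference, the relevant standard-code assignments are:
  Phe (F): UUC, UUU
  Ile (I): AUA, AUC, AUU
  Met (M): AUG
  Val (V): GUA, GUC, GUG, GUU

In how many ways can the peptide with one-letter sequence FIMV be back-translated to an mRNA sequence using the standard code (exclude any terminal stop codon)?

Phe: 2 codons.
Ile: 3 codons.
Met: 1 codon.
Val: 4 codons.
2 × 3 × 1 × 4 = 24.

24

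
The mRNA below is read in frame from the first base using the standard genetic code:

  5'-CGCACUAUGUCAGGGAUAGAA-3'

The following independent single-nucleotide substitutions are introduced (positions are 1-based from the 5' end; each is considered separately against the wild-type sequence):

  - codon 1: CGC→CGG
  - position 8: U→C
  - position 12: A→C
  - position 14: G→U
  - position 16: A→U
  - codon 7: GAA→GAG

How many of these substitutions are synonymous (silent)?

3

Codon 1: CGC (Arg) → CGG (Arg) — synonymous.
Codon 3: AUG (Met) → ACG (Thr) — missense.
Codon 4: UCA (Ser) → UCC (Ser) — synonymous.
Codon 5: GGG (Gly) → GUG (Val) — missense.
Codon 6: AUA (Ile) → UUA (Leu) — missense.
Codon 7: GAA (Glu) → GAG (Glu) — synonymous.
Synonymous: 3 of 6.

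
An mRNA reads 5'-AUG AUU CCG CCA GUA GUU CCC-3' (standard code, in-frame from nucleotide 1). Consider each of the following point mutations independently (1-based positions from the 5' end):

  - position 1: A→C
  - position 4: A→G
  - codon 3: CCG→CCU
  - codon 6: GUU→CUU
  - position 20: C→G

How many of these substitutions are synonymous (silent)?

1

Codon 1: AUG (Met) → CUG (Leu) — missense.
Codon 2: AUU (Ile) → GUU (Val) — missense.
Codon 3: CCG (Pro) → CCU (Pro) — synonymous.
Codon 6: GUU (Val) → CUU (Leu) — missense.
Codon 7: CCC (Pro) → CGC (Arg) — missense.
Synonymous: 1 of 5.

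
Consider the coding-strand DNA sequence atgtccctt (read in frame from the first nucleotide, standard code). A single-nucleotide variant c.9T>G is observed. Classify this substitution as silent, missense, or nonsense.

silent

Position 9 falls in codon 3: CTT → Leu.
After the substitution the codon is CTG → Leu.
Both encode Leu, so the change is synonymous.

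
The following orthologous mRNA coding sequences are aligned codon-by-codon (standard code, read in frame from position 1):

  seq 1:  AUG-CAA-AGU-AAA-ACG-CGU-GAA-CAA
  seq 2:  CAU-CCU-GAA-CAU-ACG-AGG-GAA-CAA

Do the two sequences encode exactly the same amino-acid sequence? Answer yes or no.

no

Codon 1: AUG Met / CAU His — nonsynonymous.
Codon 2: CAA Gln / CCU Pro — nonsynonymous.
Codon 3: AGU Ser / GAA Glu — nonsynonymous.
Codon 4: AAA Lys / CAU His — nonsynonymous.
Codon 5: ACG Thr / ACG Thr — identical.
Codon 6: CGU Arg / AGG Arg — synonymous.
Codon 7: GAA Glu / GAA Glu — identical.
Codon 8: CAA Gln / CAA Gln — identical.
Nonsynonymous differences: 4 → different protein.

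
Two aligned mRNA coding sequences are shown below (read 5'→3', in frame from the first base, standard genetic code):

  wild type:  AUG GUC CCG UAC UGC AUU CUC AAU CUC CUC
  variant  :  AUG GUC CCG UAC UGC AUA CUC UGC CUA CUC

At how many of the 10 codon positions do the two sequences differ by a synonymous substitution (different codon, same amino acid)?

Codon 1: AUG Met / AUG Met — identical.
Codon 2: GUC Val / GUC Val — identical.
Codon 3: CCG Pro / CCG Pro — identical.
Codon 4: UAC Tyr / UAC Tyr — identical.
Codon 5: UGC Cys / UGC Cys — identical.
Codon 6: AUU Ile / AUA Ile — synonymous.
Codon 7: CUC Leu / CUC Leu — identical.
Codon 8: AAU Asn / UGC Cys — nonsynonymous.
Codon 9: CUC Leu / CUA Leu — synonymous.
Codon 10: CUC Leu / CUC Leu — identical.
Synonymous differences: 2.

2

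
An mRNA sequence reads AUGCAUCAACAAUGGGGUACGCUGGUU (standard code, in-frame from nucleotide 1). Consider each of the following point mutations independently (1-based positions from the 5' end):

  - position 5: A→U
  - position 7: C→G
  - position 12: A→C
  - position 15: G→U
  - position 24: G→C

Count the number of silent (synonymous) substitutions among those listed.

1

Codon 2: CAU (His) → CUU (Leu) — missense.
Codon 3: CAA (Gln) → GAA (Glu) — missense.
Codon 4: CAA (Gln) → CAC (His) — missense.
Codon 5: UGG (Trp) → UGU (Cys) — missense.
Codon 8: CUG (Leu) → CUC (Leu) — synonymous.
Synonymous: 1 of 5.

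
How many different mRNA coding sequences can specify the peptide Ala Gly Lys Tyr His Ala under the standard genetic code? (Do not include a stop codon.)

Ala: 4 codons.
Gly: 4 codons.
Lys: 2 codons.
Tyr: 2 codons.
His: 2 codons.
Ala: 4 codons.
4 × 4 × 2 × 2 × 2 × 4 = 512.

512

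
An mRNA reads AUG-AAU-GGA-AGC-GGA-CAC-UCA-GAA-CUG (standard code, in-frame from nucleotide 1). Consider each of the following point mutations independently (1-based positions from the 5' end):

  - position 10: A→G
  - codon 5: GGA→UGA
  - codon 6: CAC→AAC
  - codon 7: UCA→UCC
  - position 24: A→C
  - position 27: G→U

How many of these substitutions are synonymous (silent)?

Codon 4: AGC (Ser) → GGC (Gly) — missense.
Codon 5: GGA (Gly) → UGA (Stop) — nonsense.
Codon 6: CAC (His) → AAC (Asn) — missense.
Codon 7: UCA (Ser) → UCC (Ser) — synonymous.
Codon 8: GAA (Glu) → GAC (Asp) — missense.
Codon 9: CUG (Leu) → CUU (Leu) — synonymous.
Synonymous: 2 of 6.

2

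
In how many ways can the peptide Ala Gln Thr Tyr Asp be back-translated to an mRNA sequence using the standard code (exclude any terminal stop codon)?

Ala: 4 codons.
Gln: 2 codons.
Thr: 4 codons.
Tyr: 2 codons.
Asp: 2 codons.
4 × 2 × 4 × 2 × 2 = 128.

128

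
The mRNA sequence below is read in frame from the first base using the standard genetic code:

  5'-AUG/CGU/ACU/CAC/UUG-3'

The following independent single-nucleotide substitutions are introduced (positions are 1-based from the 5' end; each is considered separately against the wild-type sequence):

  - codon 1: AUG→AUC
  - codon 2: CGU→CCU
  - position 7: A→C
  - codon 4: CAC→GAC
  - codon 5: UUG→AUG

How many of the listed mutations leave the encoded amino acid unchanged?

Codon 1: AUG (Met) → AUC (Ile) — missense.
Codon 2: CGU (Arg) → CCU (Pro) — missense.
Codon 3: ACU (Thr) → CCU (Pro) — missense.
Codon 4: CAC (His) → GAC (Asp) — missense.
Codon 5: UUG (Leu) → AUG (Met) — missense.
Synonymous: 0 of 5.

0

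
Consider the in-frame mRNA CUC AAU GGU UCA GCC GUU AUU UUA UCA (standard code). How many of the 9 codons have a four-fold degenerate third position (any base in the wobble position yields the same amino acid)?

Codon 1 CUC (Leu): third position 4-fold.
Codon 2 AAU (Asn): third position 2-fold.
Codon 3 GGU (Gly): third position 4-fold.
Codon 4 UCA (Ser): third position 4-fold.
Codon 5 GCC (Ala): third position 4-fold.
Codon 6 GUU (Val): third position 4-fold.
Codon 7 AUU (Ile): third position 3-fold.
Codon 8 UUA (Leu): third position 2-fold.
Codon 9 UCA (Ser): third position 4-fold.
Four-fold degenerate third positions: 6.

6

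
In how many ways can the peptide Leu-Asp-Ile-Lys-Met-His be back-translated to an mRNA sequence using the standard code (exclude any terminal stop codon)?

144

Leu: 6 codons.
Asp: 2 codons.
Ile: 3 codons.
Lys: 2 codons.
Met: 1 codon.
His: 2 codons.
6 × 2 × 3 × 2 × 1 × 2 = 144.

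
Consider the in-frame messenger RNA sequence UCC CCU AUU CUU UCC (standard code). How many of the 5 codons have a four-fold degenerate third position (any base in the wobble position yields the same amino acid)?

4

Codon 1 UCC (Ser): third position 4-fold.
Codon 2 CCU (Pro): third position 4-fold.
Codon 3 AUU (Ile): third position 3-fold.
Codon 4 CUU (Leu): third position 4-fold.
Codon 5 UCC (Ser): third position 4-fold.
Four-fold degenerate third positions: 4.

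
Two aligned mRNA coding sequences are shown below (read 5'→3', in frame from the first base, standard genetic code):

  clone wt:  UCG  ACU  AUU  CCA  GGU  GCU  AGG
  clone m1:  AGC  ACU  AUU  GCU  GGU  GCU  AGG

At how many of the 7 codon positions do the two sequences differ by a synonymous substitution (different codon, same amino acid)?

Codon 1: UCG Ser / AGC Ser — synonymous.
Codon 2: ACU Thr / ACU Thr — identical.
Codon 3: AUU Ile / AUU Ile — identical.
Codon 4: CCA Pro / GCU Ala — nonsynonymous.
Codon 5: GGU Gly / GGU Gly — identical.
Codon 6: GCU Ala / GCU Ala — identical.
Codon 7: AGG Arg / AGG Arg — identical.
Synonymous differences: 1.

1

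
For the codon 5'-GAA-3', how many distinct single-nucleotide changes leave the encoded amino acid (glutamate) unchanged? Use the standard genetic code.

1

Position 1: none → 0 synonymous.
Position 2: none → 0 synonymous.
Position 3: GAG → 1 synonymous.
Total: 0 + 0 + 1 = 1.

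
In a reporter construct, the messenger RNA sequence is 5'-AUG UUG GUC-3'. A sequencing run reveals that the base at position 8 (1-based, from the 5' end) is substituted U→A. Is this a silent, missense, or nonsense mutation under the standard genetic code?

Position 8 falls in codon 3: GUC → Val.
After the substitution the codon is GAC → Asp.
Val ≠ Asp, so this is a missense mutation.

missense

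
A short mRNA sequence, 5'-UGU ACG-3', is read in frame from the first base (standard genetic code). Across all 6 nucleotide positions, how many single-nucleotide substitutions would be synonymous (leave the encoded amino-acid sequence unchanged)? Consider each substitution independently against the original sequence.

Codon 1 (UGU, Cys): 1 synonymous substitution.
Codon 2 (ACG, Thr): 3 synonymous substitutions.
Total: 1 + 3 = 4.

4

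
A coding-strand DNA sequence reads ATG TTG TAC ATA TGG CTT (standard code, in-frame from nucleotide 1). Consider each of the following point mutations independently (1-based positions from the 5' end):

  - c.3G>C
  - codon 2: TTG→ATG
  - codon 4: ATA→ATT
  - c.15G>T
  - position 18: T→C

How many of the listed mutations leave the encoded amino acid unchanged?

Codon 1: ATG (Met) → ATC (Ile) — missense.
Codon 2: TTG (Leu) → ATG (Met) — missense.
Codon 4: ATA (Ile) → ATT (Ile) — synonymous.
Codon 5: TGG (Trp) → TGT (Cys) — missense.
Codon 6: CTT (Leu) → CTC (Leu) — synonymous.
Synonymous: 2 of 5.

2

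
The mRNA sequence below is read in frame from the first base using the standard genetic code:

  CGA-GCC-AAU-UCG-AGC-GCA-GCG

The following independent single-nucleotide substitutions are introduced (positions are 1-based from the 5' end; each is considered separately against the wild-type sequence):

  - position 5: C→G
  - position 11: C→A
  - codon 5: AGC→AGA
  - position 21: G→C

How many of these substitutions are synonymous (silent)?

1

Codon 2: GCC (Ala) → GGC (Gly) — missense.
Codon 4: UCG (Ser) → UAG (Stop) — nonsense.
Codon 5: AGC (Ser) → AGA (Arg) — missense.
Codon 7: GCG (Ala) → GCC (Ala) — synonymous.
Synonymous: 1 of 4.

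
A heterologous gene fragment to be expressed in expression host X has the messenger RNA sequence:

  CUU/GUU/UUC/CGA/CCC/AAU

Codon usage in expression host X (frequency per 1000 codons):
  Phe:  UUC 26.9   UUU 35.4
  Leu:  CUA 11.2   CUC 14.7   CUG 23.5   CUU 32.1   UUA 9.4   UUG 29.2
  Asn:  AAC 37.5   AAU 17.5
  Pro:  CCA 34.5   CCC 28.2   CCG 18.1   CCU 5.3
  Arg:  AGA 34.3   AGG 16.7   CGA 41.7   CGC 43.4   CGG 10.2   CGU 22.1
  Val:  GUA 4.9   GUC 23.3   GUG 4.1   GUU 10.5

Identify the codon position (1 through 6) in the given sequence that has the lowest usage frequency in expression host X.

2

Codon 1 CUU (Leu): 32.1 per 1000.
Codon 2 GUU (Val): 10.5 per 1000.
Codon 3 UUC (Phe): 26.9 per 1000.
Codon 4 CGA (Arg): 41.7 per 1000.
Codon 5 CCC (Pro): 28.2 per 1000.
Codon 6 AAU (Asn): 17.5 per 1000.
Lowest frequency is 10.5 at codon 2.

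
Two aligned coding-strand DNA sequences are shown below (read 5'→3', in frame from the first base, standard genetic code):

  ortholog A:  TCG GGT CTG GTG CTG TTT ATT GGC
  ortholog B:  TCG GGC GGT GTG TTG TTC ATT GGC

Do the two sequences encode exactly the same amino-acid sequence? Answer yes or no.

no

Codon 1: TCG Ser / TCG Ser — identical.
Codon 2: GGT Gly / GGC Gly — synonymous.
Codon 3: CTG Leu / GGT Gly — nonsynonymous.
Codon 4: GTG Val / GTG Val — identical.
Codon 5: CTG Leu / TTG Leu — synonymous.
Codon 6: TTT Phe / TTC Phe — synonymous.
Codon 7: ATT Ile / ATT Ile — identical.
Codon 8: GGC Gly / GGC Gly — identical.
Nonsynonymous differences: 1 → different protein.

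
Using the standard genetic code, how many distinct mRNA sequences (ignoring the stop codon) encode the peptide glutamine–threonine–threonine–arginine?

Gln: 2 codons.
Thr: 4 codons.
Thr: 4 codons.
Arg: 6 codons.
2 × 4 × 4 × 6 = 192.

192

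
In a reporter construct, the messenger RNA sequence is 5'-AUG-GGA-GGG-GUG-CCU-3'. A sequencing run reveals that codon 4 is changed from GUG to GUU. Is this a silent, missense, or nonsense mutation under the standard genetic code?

silent

Position 12 falls in codon 4: GUG → Val.
After the substitution the codon is GUU → Val.
Both encode Val, so the change is synonymous.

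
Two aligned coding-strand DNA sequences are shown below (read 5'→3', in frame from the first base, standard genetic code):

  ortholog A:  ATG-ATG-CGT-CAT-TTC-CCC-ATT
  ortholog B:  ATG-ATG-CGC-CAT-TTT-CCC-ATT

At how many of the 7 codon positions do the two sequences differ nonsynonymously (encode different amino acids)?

0

Codon 1: ATG Met / ATG Met — identical.
Codon 2: ATG Met / ATG Met — identical.
Codon 3: CGT Arg / CGC Arg — synonymous.
Codon 4: CAT His / CAT His — identical.
Codon 5: TTC Phe / TTT Phe — synonymous.
Codon 6: CCC Pro / CCC Pro — identical.
Codon 7: ATT Ile / ATT Ile — identical.
Nonsynonymous differences: 0.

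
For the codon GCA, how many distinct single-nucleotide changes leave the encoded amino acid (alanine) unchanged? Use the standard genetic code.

Position 1: none → 0 synonymous.
Position 2: none → 0 synonymous.
Position 3: GCU, GCC, GCG → 3 synonymous.
Total: 0 + 0 + 3 = 3.

3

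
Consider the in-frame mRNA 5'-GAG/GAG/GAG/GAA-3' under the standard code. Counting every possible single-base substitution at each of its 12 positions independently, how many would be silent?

Codon 1 (GAG, Glu): 1 synonymous substitution.
Codon 2 (GAG, Glu): 1 synonymous substitution.
Codon 3 (GAG, Glu): 1 synonymous substitution.
Codon 4 (GAA, Glu): 1 synonymous substitution.
Total: 1 + 1 + 1 + 1 = 4.

4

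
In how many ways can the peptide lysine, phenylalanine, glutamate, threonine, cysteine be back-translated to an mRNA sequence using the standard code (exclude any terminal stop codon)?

Lys: 2 codons.
Phe: 2 codons.
Glu: 2 codons.
Thr: 4 codons.
Cys: 2 codons.
2 × 2 × 2 × 4 × 2 = 64.

64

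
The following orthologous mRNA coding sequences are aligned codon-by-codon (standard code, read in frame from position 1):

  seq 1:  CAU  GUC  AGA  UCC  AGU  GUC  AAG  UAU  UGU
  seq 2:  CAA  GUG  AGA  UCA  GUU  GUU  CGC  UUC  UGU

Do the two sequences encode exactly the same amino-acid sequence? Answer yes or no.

Codon 1: CAU His / CAA Gln — nonsynonymous.
Codon 2: GUC Val / GUG Val — synonymous.
Codon 3: AGA Arg / AGA Arg — identical.
Codon 4: UCC Ser / UCA Ser — synonymous.
Codon 5: AGU Ser / GUU Val — nonsynonymous.
Codon 6: GUC Val / GUU Val — synonymous.
Codon 7: AAG Lys / CGC Arg — nonsynonymous.
Codon 8: UAU Tyr / UUC Phe — nonsynonymous.
Codon 9: UGU Cys / UGU Cys — identical.
Nonsynonymous differences: 4 → different protein.

no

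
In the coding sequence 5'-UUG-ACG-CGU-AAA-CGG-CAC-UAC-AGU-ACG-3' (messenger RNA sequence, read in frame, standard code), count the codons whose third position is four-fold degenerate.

4

Codon 1 UUG (Leu): third position 2-fold.
Codon 2 ACG (Thr): third position 4-fold.
Codon 3 CGU (Arg): third position 4-fold.
Codon 4 AAA (Lys): third position 2-fold.
Codon 5 CGG (Arg): third position 4-fold.
Codon 6 CAC (His): third position 2-fold.
Codon 7 UAC (Tyr): third position 2-fold.
Codon 8 AGU (Ser): third position 2-fold.
Codon 9 ACG (Thr): third position 4-fold.
Four-fold degenerate third positions: 4.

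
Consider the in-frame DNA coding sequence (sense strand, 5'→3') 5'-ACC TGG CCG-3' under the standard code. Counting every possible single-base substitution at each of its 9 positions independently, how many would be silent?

Codon 1 (ACC, Thr): 3 synonymous substitutions.
Codon 2 (TGG, Trp): 0 synonymous substitutions.
Codon 3 (CCG, Pro): 3 synonymous substitutions.
Total: 3 + 0 + 3 = 6.

6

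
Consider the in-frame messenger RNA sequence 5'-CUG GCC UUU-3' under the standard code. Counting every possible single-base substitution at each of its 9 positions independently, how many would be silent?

8

Codon 1 (CUG, Leu): 4 synonymous substitutions.
Codon 2 (GCC, Ala): 3 synonymous substitutions.
Codon 3 (UUU, Phe): 1 synonymous substitution.
Total: 4 + 3 + 1 = 8.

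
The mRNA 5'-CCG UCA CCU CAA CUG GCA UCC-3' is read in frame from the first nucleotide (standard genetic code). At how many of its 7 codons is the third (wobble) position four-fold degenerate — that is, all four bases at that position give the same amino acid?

Codon 1 CCG (Pro): third position 4-fold.
Codon 2 UCA (Ser): third position 4-fold.
Codon 3 CCU (Pro): third position 4-fold.
Codon 4 CAA (Gln): third position 2-fold.
Codon 5 CUG (Leu): third position 4-fold.
Codon 6 GCA (Ala): third position 4-fold.
Codon 7 UCC (Ser): third position 4-fold.
Four-fold degenerate third positions: 6.

6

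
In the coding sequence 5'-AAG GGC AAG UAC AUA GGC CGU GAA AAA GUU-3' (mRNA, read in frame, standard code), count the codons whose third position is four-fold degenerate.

4

Codon 1 AAG (Lys): third position 2-fold.
Codon 2 GGC (Gly): third position 4-fold.
Codon 3 AAG (Lys): third position 2-fold.
Codon 4 UAC (Tyr): third position 2-fold.
Codon 5 AUA (Ile): third position 3-fold.
Codon 6 GGC (Gly): third position 4-fold.
Codon 7 CGU (Arg): third position 4-fold.
Codon 8 GAA (Glu): third position 2-fold.
Codon 9 AAA (Lys): third position 2-fold.
Codon 10 GUU (Val): third position 4-fold.
Four-fold degenerate third positions: 4.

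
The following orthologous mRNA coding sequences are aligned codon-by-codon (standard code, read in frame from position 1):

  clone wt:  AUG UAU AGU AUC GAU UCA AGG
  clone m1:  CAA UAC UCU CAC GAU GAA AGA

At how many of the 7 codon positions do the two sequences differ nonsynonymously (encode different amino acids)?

Codon 1: AUG Met / CAA Gln — nonsynonymous.
Codon 2: UAU Tyr / UAC Tyr — synonymous.
Codon 3: AGU Ser / UCU Ser — synonymous.
Codon 4: AUC Ile / CAC His — nonsynonymous.
Codon 5: GAU Asp / GAU Asp — identical.
Codon 6: UCA Ser / GAA Glu — nonsynonymous.
Codon 7: AGG Arg / AGA Arg — synonymous.
Nonsynonymous differences: 3.

3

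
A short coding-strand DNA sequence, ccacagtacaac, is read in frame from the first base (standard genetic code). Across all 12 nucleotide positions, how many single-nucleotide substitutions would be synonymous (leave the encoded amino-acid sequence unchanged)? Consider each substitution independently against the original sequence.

Codon 1 (CCA, Pro): 3 synonymous substitutions.
Codon 2 (CAG, Gln): 1 synonymous substitution.
Codon 3 (TAC, Tyr): 1 synonymous substitution.
Codon 4 (AAC, Asn): 1 synonymous substitution.
Total: 3 + 1 + 1 + 1 = 6.

6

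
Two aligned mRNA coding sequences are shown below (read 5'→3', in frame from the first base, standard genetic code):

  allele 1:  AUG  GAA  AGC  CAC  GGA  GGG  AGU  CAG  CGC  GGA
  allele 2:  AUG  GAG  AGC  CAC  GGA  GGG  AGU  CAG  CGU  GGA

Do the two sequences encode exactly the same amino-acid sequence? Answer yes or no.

Codon 1: AUG Met / AUG Met — identical.
Codon 2: GAA Glu / GAG Glu — synonymous.
Codon 3: AGC Ser / AGC Ser — identical.
Codon 4: CAC His / CAC His — identical.
Codon 5: GGA Gly / GGA Gly — identical.
Codon 6: GGG Gly / GGG Gly — identical.
Codon 7: AGU Ser / AGU Ser — identical.
Codon 8: CAG Gln / CAG Gln — identical.
Codon 9: CGC Arg / CGU Arg — synonymous.
Codon 10: GGA Gly / GGA Gly — identical.
Nonsynonymous differences: 0 → same protein.

yes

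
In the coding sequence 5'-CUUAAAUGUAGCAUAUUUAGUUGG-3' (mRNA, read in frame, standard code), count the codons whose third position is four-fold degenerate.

Codon 1 CUU (Leu): third position 4-fold.
Codon 2 AAA (Lys): third position 2-fold.
Codon 3 UGU (Cys): third position 2-fold.
Codon 4 AGC (Ser): third position 2-fold.
Codon 5 AUA (Ile): third position 3-fold.
Codon 6 UUU (Phe): third position 2-fold.
Codon 7 AGU (Ser): third position 2-fold.
Codon 8 UGG (Trp): third position 1-fold.
Four-fold degenerate third positions: 1.

1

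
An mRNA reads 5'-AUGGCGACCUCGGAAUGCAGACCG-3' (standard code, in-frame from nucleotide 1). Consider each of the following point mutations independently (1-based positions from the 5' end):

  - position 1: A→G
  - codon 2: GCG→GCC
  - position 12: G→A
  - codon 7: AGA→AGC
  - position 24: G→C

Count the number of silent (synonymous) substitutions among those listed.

Codon 1: AUG (Met) → GUG (Val) — missense.
Codon 2: GCG (Ala) → GCC (Ala) — synonymous.
Codon 4: UCG (Ser) → UCA (Ser) — synonymous.
Codon 7: AGA (Arg) → AGC (Ser) — missense.
Codon 8: CCG (Pro) → CCC (Pro) — synonymous.
Synonymous: 3 of 5.

3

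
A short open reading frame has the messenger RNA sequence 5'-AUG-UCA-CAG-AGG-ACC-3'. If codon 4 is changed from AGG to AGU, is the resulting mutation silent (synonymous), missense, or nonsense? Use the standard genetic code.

missense

Position 12 falls in codon 4: AGG → Arg.
After the substitution the codon is AGU → Ser.
Arg ≠ Ser, so this is a missense mutation.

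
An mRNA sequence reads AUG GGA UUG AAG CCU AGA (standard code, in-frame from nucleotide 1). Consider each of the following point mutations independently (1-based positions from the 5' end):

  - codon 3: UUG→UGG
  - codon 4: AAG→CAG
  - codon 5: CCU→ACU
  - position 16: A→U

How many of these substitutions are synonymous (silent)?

Codon 3: UUG (Leu) → UGG (Trp) — missense.
Codon 4: AAG (Lys) → CAG (Gln) — missense.
Codon 5: CCU (Pro) → ACU (Thr) — missense.
Codon 6: AGA (Arg) → UGA (Stop) — nonsense.
Synonymous: 0 of 4.

0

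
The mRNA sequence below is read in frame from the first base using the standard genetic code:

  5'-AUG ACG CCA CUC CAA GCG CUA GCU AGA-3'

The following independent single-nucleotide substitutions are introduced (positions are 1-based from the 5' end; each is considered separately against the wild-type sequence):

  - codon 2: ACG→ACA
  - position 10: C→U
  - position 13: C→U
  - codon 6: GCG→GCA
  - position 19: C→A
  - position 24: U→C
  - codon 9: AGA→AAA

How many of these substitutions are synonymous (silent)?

Codon 2: ACG (Thr) → ACA (Thr) — synonymous.
Codon 4: CUC (Leu) → UUC (Phe) — missense.
Codon 5: CAA (Gln) → UAA (Stop) — nonsense.
Codon 6: GCG (Ala) → GCA (Ala) — synonymous.
Codon 7: CUA (Leu) → AUA (Ile) — missense.
Codon 8: GCU (Ala) → GCC (Ala) — synonymous.
Codon 9: AGA (Arg) → AAA (Lys) — missense.
Synonymous: 3 of 7.

3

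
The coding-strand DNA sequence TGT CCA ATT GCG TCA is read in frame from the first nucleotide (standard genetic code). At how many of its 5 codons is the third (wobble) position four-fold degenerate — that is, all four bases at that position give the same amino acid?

3

Codon 1 TGT (Cys): third position 2-fold.
Codon 2 CCA (Pro): third position 4-fold.
Codon 3 ATT (Ile): third position 3-fold.
Codon 4 GCG (Ala): third position 4-fold.
Codon 5 TCA (Ser): third position 4-fold.
Four-fold degenerate third positions: 3.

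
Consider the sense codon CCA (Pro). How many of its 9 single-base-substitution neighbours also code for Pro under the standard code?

Position 1: none → 0 synonymous.
Position 2: none → 0 synonymous.
Position 3: CCT, CCC, CCG → 3 synonymous.
Total: 0 + 0 + 3 = 3.

3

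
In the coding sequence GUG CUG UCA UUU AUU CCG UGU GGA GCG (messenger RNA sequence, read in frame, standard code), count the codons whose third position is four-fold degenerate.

6

Codon 1 GUG (Val): third position 4-fold.
Codon 2 CUG (Leu): third position 4-fold.
Codon 3 UCA (Ser): third position 4-fold.
Codon 4 UUU (Phe): third position 2-fold.
Codon 5 AUU (Ile): third position 3-fold.
Codon 6 CCG (Pro): third position 4-fold.
Codon 7 UGU (Cys): third position 2-fold.
Codon 8 GGA (Gly): third position 4-fold.
Codon 9 GCG (Ala): third position 4-fold.
Four-fold degenerate third positions: 6.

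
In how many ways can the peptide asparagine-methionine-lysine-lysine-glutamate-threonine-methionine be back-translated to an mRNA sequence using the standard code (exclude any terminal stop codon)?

64

Asn: 2 codons.
Met: 1 codon.
Lys: 2 codons.
Lys: 2 codons.
Glu: 2 codons.
Thr: 4 codons.
Met: 1 codon.
2 × 1 × 2 × 2 × 2 × 4 × 1 = 64.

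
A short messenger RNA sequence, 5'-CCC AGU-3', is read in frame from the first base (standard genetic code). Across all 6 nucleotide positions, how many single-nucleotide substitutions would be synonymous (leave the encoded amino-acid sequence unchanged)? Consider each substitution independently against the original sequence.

Codon 1 (CCC, Pro): 3 synonymous substitutions.
Codon 2 (AGU, Ser): 1 synonymous substitution.
Total: 3 + 1 = 4.

4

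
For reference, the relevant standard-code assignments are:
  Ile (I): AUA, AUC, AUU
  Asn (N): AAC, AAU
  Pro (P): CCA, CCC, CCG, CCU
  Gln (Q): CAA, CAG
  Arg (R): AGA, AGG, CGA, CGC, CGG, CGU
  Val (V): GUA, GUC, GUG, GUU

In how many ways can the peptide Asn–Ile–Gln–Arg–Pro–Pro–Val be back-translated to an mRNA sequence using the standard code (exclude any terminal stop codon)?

Asn: 2 codons.
Ile: 3 codons.
Gln: 2 codons.
Arg: 6 codons.
Pro: 4 codons.
Pro: 4 codons.
Val: 4 codons.
2 × 3 × 2 × 6 × 4 × 4 × 4 = 4608.

4608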